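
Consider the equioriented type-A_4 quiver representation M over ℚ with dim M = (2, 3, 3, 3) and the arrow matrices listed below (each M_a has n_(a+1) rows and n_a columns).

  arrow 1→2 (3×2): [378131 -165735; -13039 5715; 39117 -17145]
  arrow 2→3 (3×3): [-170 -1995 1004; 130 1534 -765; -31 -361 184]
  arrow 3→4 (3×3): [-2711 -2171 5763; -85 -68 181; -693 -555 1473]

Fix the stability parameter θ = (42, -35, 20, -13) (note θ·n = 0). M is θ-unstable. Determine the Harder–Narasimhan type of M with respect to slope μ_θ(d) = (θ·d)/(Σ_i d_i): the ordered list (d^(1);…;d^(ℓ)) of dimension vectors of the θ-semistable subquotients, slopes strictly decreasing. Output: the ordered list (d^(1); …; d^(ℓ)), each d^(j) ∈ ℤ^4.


Barcode: M ≅ I[1,1], I[1,4], I[2,3], I[2,4], I[4,4]. HN layers by μ_θ (5 steps, strictly decreasing):
  μ^(1)=42; μ^(2)=20; μ^(3)=7/2; μ^(4)=-13; μ^(5)=-35

((1, 0, 0, 0); (0, 0, 1, 0); (1, 1, 2, 2); (0, 0, 0, 1); (0, 2, 0, 0))


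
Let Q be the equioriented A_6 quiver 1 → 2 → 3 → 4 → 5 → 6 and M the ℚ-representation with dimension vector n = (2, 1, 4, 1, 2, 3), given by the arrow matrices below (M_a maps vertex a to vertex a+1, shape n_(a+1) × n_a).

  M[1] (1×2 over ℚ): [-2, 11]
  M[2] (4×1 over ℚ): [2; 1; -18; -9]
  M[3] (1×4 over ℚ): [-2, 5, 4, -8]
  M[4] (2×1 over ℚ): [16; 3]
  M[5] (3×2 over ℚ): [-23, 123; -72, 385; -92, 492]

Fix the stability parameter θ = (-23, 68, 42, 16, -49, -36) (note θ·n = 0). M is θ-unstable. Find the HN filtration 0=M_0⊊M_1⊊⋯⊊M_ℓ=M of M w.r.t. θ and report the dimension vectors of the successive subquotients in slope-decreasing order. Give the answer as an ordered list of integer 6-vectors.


Via rank(M_{q-1}∘⋯∘M_p): M ≅ I[1,1], I[1,6], I[3,3]^3, I[5,6], I[6,6].
μ_θ-semistable layers: μ^(1)=42; μ^(2)=41/5; μ^(3)=-23; μ^(4)=-36; μ^(5)=-49

((0, 0, 3, 0, 0, 0); (0, 1, 1, 1, 1, 1); (2, 0, 0, 0, 0, 0); (0, 0, 0, 0, 0, 2); (0, 0, 0, 0, 1, 0))


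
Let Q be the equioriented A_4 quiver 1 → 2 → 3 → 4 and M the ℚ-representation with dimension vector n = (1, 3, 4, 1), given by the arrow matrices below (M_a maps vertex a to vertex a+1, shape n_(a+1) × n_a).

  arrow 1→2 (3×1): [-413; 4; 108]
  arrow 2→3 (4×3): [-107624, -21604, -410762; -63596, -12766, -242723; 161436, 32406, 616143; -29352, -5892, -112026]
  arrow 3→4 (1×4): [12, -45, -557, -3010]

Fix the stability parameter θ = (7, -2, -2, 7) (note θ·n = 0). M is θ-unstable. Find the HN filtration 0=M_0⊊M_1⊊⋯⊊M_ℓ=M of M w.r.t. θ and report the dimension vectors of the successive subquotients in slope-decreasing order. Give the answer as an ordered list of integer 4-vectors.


Interval decomposition of M: I[1,2], I[2,2], I[2,3], I[3,3]^2, I[3,4].
HN type (ℓ=3): μ^(1)=7; μ^(2)=5/2; μ^(3)=-2

((0, 0, 0, 1); (1, 1, 0, 0); (0, 2, 4, 0))


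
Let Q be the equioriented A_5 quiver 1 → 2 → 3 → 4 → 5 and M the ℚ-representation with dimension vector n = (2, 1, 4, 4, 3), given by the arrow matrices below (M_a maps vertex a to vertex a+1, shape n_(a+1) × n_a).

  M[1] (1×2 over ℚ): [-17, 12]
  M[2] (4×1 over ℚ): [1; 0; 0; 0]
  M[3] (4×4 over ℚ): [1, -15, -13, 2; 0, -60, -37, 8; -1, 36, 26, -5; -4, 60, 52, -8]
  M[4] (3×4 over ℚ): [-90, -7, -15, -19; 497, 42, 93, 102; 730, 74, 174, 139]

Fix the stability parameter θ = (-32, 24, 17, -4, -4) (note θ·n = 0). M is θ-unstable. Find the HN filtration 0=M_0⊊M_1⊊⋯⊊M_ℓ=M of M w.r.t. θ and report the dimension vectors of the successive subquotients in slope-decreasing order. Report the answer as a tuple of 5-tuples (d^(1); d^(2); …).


Interval decomposition of M: I[1,1], I[1,5], I[3,3], I[3,5]^2, I[4,4].
HN type (ℓ=5): μ^(1)=17; μ^(2)=33/4; μ^(3)=3; μ^(4)=-4; μ^(5)=-32

((0, 0, 1, 0, 0); (0, 1, 1, 1, 1); (0, 0, 2, 2, 2); (0, 0, 0, 1, 0); (2, 0, 0, 0, 0))


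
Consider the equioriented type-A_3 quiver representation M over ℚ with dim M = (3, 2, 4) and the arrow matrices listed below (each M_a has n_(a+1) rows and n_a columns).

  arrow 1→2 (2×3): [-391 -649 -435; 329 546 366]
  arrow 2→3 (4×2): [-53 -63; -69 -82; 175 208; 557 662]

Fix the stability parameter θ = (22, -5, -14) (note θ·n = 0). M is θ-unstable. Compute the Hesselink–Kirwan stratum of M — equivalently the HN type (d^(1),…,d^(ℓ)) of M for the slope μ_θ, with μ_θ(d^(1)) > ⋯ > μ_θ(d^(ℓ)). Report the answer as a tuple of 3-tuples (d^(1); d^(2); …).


Interval decomposition of M: I[1,1], I[1,3]^2, I[3,3]^2.
HN type (ℓ=3): μ^(1)=22; μ^(2)=1; μ^(3)=-14

((1, 0, 0); (2, 2, 2); (0, 0, 2))


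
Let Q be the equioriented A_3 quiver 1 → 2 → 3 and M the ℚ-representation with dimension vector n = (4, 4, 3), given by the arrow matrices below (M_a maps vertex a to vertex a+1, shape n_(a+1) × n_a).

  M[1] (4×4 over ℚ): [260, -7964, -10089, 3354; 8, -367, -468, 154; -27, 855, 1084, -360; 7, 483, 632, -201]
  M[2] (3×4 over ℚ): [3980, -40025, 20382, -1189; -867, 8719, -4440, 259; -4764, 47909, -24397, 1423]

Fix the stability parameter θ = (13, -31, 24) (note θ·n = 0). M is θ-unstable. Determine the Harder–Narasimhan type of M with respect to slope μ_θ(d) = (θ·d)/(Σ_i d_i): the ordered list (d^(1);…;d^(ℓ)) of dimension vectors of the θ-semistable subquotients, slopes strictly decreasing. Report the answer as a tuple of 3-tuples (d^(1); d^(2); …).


Via rank(M_{q-1}∘⋯∘M_p): M ≅ I[1,2], I[1,3]^3.
μ_θ-semistable layers: μ^(1)=24; μ^(2)=-9

((0, 0, 3); (4, 4, 0))


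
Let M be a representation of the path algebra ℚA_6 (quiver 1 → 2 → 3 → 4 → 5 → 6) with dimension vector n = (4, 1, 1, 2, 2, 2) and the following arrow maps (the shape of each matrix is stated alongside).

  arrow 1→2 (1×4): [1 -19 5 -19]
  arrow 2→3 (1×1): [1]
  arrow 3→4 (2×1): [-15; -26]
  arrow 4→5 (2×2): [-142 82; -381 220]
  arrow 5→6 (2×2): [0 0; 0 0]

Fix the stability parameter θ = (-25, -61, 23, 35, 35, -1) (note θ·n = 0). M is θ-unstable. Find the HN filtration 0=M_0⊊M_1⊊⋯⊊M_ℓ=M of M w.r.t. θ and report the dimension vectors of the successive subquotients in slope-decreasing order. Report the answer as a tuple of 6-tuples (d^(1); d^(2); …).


Via rank(M_{q-1}∘⋯∘M_p): M ≅ I[1,1]^3, I[1,5], I[4,5], I[6,6]^2.
μ_θ-semistable layers: μ^(1)=35; μ^(2)=23; μ^(3)=-1; μ^(4)=-25; μ^(5)=-43

((0, 0, 0, 2, 2, 0); (0, 0, 1, 0, 0, 0); (0, 0, 0, 0, 0, 2); (3, 0, 0, 0, 0, 0); (1, 1, 0, 0, 0, 0))


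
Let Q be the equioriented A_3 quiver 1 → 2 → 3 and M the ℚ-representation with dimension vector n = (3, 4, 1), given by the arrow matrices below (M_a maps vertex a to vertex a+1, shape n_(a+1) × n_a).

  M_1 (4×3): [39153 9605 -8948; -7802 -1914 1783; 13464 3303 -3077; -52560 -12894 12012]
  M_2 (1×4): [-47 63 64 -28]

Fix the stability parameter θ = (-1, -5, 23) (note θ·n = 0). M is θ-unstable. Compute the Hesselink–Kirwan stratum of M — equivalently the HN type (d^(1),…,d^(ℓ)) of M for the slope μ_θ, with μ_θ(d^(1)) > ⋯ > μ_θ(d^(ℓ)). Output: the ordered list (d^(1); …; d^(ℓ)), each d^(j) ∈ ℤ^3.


Interval decomposition of M: I[1,2]^2, I[1,3], I[2,2].
HN type (ℓ=3): μ^(1)=23; μ^(2)=-3; μ^(3)=-5

((0, 0, 1); (3, 3, 0); (0, 1, 0))


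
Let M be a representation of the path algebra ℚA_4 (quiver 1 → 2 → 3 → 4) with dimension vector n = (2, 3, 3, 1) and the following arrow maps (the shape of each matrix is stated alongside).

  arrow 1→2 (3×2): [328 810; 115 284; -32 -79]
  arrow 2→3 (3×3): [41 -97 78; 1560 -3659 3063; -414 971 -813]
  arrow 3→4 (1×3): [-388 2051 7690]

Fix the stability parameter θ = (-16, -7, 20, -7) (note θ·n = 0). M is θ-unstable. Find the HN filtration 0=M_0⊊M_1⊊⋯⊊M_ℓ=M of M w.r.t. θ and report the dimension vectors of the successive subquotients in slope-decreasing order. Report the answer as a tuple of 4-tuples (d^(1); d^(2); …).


Barcode: M ≅ I[1,3], I[1,4], I[2,2], I[3,3]. HN layers by μ_θ (4 steps, strictly decreasing):
  μ^(1)=20; μ^(2)=13/2; μ^(3)=-7; μ^(4)=-16

((0, 0, 2, 0); (0, 0, 1, 1); (0, 3, 0, 0); (2, 0, 0, 0))


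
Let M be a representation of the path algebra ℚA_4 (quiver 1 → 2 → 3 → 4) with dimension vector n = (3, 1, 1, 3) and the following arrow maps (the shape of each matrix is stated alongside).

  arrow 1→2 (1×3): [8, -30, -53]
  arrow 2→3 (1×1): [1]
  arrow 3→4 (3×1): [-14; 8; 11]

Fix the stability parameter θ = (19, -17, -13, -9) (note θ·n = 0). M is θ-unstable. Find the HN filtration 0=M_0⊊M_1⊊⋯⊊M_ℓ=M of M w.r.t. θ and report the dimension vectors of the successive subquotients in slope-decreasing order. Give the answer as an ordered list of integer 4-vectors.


Barcode: M ≅ I[1,1]^2, I[1,4], I[4,4]^2. HN layers by μ_θ (3 steps, strictly decreasing):
  μ^(1)=19; μ^(2)=-5; μ^(3)=-9

((2, 0, 0, 0); (1, 1, 1, 1); (0, 0, 0, 2))


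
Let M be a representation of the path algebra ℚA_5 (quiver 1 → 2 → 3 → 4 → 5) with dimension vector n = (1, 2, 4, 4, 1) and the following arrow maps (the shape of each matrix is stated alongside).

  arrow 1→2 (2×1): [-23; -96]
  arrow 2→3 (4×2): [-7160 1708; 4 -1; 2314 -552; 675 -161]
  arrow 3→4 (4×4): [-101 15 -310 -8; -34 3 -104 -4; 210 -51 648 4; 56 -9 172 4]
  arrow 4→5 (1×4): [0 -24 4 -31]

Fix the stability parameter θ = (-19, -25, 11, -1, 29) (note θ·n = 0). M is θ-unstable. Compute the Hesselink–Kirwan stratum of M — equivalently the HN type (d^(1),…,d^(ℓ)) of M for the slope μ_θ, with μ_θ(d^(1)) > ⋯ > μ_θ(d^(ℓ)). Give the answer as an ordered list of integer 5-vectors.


Via rank(M_{q-1}∘⋯∘M_p): M ≅ I[1,3], I[2,5], I[3,3], I[3,4], I[4,4]^2.
μ_θ-semistable layers: μ^(1)=29; μ^(2)=11; μ^(3)=5; μ^(4)=-1; μ^(5)=-22; μ^(6)=-25

((0, 0, 0, 0, 1); (0, 0, 2, 0, 0); (0, 0, 2, 2, 0); (0, 0, 0, 2, 0); (1, 1, 0, 0, 0); (0, 1, 0, 0, 0))


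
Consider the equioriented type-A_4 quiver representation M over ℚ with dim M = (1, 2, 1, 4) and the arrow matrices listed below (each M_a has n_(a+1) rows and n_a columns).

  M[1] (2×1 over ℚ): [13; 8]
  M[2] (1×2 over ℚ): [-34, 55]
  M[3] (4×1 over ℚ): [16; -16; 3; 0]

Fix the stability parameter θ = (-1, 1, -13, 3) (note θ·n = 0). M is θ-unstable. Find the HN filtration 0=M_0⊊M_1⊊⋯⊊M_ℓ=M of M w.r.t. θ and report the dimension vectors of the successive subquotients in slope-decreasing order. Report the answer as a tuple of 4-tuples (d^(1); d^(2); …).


Interval decomposition of M: I[1,4], I[2,2], I[4,4]^3.
HN type (ℓ=3): μ^(1)=3; μ^(2)=1; μ^(3)=-13/3

((0, 0, 0, 4); (0, 1, 0, 0); (1, 1, 1, 0))


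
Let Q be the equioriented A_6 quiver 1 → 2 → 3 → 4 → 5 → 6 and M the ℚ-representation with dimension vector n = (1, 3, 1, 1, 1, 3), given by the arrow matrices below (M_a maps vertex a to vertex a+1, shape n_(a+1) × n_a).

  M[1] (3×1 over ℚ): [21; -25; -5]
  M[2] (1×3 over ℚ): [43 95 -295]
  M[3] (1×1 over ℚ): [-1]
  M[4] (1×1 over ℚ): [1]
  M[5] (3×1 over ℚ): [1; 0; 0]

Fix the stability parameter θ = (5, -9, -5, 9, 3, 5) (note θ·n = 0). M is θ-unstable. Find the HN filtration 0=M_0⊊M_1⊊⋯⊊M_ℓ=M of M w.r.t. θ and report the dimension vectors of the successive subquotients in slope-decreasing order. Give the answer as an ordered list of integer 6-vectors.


Interval decomposition of M: I[1,6], I[2,2]^2, I[6,6]^2.
HN type (ℓ=4): μ^(1)=17/3; μ^(2)=5; μ^(3)=-3; μ^(4)=-9

((0, 0, 0, 1, 1, 1); (0, 0, 0, 0, 0, 2); (1, 1, 1, 0, 0, 0); (0, 2, 0, 0, 0, 0))


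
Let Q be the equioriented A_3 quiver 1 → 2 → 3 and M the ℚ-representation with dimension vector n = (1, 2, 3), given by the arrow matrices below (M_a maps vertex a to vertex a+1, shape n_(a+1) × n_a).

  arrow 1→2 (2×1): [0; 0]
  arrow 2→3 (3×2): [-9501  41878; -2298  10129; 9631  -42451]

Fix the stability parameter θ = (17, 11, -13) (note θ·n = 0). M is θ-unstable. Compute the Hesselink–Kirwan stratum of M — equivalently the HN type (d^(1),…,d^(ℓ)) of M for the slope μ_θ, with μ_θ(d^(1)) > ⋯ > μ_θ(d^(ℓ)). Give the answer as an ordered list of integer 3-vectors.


Interval decomposition of M: I[1,1], I[2,3]^2, I[3,3].
HN type (ℓ=3): μ^(1)=17; μ^(2)=-1; μ^(3)=-13

((1, 0, 0); (0, 2, 2); (0, 0, 1))


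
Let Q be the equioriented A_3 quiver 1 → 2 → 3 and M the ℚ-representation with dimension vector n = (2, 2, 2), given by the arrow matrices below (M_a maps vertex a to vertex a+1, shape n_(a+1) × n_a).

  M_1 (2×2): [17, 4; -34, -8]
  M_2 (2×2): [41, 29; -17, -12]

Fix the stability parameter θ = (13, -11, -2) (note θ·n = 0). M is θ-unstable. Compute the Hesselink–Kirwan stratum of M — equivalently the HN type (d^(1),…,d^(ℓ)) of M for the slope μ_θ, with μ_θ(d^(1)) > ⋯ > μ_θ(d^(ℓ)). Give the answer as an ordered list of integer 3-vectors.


Barcode: M ≅ I[1,1], I[1,3], I[2,3]. HN layers by μ_θ (4 steps, strictly decreasing):
  μ^(1)=13; μ^(2)=0; μ^(3)=-2; μ^(4)=-11

((1, 0, 0); (1, 1, 1); (0, 0, 1); (0, 1, 0))


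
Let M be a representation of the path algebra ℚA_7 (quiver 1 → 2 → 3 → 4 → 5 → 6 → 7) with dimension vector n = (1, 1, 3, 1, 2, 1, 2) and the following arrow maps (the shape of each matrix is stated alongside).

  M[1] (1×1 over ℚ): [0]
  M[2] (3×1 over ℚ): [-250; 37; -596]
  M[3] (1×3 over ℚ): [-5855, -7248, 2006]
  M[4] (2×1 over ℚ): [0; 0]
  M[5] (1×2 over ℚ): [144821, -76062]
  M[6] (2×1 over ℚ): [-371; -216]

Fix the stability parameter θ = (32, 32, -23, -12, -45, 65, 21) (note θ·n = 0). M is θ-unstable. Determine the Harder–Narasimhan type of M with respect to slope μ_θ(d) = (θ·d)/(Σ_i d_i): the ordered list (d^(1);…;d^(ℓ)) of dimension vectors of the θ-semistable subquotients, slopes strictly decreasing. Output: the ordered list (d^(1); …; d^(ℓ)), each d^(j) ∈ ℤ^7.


Via rank(M_{q-1}∘⋯∘M_p): M ≅ I[1,1], I[2,4], I[3,3]^2, I[5,5], I[5,7], I[7,7].
μ_θ-semistable layers: μ^(1)=43; μ^(2)=32; μ^(3)=21; μ^(4)=-1; μ^(5)=-23; μ^(6)=-45

((0, 0, 0, 0, 0, 1, 1); (1, 0, 0, 0, 0, 0, 0); (0, 0, 0, 0, 0, 0, 1); (0, 1, 1, 1, 0, 0, 0); (0, 0, 2, 0, 0, 0, 0); (0, 0, 0, 0, 2, 0, 0))


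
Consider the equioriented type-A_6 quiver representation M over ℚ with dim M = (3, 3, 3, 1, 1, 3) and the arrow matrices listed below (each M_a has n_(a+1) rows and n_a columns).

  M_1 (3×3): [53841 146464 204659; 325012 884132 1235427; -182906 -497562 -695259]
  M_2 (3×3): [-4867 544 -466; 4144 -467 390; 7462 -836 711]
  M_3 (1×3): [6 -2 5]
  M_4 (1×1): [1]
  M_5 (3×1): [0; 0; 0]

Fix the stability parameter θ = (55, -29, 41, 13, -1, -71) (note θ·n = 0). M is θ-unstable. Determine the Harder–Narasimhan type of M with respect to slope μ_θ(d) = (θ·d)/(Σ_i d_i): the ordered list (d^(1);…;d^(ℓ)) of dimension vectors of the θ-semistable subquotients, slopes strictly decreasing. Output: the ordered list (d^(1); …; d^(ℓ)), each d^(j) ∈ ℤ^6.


Via rank(M_{q-1}∘⋯∘M_p): M ≅ I[1,3]^2, I[1,5], I[6,6]^3.
μ_θ-semistable layers: μ^(1)=41; μ^(2)=53/3; μ^(3)=13; μ^(4)=-71

((0, 0, 2, 0, 0, 0); (0, 0, 1, 1, 1, 0); (3, 3, 0, 0, 0, 0); (0, 0, 0, 0, 0, 3))


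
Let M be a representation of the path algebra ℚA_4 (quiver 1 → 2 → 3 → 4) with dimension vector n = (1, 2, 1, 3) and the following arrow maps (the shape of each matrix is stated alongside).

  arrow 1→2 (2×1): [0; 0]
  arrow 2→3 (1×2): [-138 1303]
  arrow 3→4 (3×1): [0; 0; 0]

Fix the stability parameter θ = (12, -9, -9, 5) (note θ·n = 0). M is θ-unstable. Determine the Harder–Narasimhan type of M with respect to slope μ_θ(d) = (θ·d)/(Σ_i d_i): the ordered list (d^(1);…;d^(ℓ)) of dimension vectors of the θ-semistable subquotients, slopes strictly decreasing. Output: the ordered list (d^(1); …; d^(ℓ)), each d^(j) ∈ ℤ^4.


Barcode: M ≅ I[1,1], I[2,2], I[2,3], I[4,4]^3. HN layers by μ_θ (3 steps, strictly decreasing):
  μ^(1)=12; μ^(2)=5; μ^(3)=-9

((1, 0, 0, 0); (0, 0, 0, 3); (0, 2, 1, 0))


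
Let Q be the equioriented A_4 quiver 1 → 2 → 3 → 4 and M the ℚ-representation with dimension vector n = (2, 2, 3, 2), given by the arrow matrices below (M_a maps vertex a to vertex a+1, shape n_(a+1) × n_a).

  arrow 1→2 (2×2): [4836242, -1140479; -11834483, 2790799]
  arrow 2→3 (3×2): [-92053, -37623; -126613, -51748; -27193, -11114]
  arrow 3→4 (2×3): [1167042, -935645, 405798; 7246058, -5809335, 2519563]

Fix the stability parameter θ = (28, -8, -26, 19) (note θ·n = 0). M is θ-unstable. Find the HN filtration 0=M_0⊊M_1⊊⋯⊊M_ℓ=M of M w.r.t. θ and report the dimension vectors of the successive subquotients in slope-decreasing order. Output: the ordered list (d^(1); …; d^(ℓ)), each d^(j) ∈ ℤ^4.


Interval decomposition of M: I[1,4]^2, I[3,3].
HN type (ℓ=3): μ^(1)=19; μ^(2)=-2; μ^(3)=-26

((0, 0, 0, 2); (2, 2, 2, 0); (0, 0, 1, 0))


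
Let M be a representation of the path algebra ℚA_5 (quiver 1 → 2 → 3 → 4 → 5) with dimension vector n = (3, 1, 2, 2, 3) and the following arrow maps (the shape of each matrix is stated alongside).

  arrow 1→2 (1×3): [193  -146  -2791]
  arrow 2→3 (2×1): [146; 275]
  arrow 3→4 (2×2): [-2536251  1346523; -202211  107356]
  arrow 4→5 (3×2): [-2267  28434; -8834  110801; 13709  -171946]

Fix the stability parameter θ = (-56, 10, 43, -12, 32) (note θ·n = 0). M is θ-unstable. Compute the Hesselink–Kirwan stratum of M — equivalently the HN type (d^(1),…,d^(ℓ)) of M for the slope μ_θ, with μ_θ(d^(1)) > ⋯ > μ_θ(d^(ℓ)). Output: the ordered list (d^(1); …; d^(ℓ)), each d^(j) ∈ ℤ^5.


Interval decomposition of M: I[1,1]^2, I[1,5], I[3,5], I[5,5].
HN type (ℓ=4): μ^(1)=32; μ^(2)=31/2; μ^(3)=10; μ^(4)=-56

((0, 0, 0, 0, 3); (0, 0, 2, 2, 0); (0, 1, 0, 0, 0); (3, 0, 0, 0, 0))


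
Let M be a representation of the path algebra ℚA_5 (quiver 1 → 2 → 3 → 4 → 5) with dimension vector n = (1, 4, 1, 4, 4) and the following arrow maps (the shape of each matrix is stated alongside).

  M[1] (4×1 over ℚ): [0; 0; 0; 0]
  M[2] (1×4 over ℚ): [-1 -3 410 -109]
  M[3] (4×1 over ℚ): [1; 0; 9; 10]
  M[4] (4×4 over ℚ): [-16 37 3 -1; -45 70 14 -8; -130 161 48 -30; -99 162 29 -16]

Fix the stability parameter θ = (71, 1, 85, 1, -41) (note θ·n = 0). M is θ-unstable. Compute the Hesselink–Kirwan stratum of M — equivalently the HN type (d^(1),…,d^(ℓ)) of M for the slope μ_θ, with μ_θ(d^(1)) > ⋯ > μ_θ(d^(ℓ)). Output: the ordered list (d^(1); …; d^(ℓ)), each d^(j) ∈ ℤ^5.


Via rank(M_{q-1}∘⋯∘M_p): M ≅ I[1,1], I[2,2]^3, I[2,5], I[4,5]^3.
μ_θ-semistable layers: μ^(1)=71; μ^(2)=15; μ^(3)=1; μ^(4)=-20

((1, 0, 0, 0, 0); (0, 0, 1, 1, 1); (0, 4, 0, 0, 0); (0, 0, 0, 3, 3))


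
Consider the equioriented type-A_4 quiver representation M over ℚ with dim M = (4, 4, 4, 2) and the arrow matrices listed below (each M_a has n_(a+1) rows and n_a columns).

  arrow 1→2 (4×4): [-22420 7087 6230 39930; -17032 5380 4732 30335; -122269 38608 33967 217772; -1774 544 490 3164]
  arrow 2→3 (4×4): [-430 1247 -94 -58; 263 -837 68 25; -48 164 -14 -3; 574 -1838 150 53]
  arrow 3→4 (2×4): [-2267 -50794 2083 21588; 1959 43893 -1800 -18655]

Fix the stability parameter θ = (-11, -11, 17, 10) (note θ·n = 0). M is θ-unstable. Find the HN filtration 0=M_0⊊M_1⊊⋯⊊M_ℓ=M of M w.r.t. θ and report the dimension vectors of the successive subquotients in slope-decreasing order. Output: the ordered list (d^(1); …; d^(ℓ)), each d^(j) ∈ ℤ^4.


Via rank(M_{q-1}∘⋯∘M_p): M ≅ I[1,1], I[1,2], I[1,4]^2, I[2,3], I[3,3].
μ_θ-semistable layers: μ^(1)=17; μ^(2)=27/2; μ^(3)=-11

((0, 0, 2, 0); (0, 0, 2, 2); (4, 4, 0, 0))


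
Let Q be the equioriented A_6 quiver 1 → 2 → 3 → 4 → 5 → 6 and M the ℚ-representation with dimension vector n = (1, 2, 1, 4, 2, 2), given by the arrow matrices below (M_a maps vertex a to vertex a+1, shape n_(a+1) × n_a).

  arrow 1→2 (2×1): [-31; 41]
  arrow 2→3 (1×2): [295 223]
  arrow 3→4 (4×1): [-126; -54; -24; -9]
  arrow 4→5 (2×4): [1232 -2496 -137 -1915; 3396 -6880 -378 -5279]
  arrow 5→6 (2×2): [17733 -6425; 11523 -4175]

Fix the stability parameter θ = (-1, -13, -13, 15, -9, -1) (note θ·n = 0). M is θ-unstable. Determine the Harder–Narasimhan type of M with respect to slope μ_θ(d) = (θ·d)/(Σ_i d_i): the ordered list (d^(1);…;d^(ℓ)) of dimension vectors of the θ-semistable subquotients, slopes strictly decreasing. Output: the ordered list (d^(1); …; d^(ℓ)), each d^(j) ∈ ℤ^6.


Via rank(M_{q-1}∘⋯∘M_p): M ≅ I[1,5], I[2,2], I[4,4]^2, I[4,6], I[6,6].
μ_θ-semistable layers: μ^(1)=15; μ^(2)=3; μ^(3)=5/3; μ^(4)=-1; μ^(5)=-9; μ^(6)=-13

((0, 0, 0, 2, 0, 0); (0, 0, 0, 1, 1, 0); (0, 0, 0, 1, 1, 1); (0, 0, 0, 0, 0, 1); (1, 1, 1, 0, 0, 0); (0, 1, 0, 0, 0, 0))


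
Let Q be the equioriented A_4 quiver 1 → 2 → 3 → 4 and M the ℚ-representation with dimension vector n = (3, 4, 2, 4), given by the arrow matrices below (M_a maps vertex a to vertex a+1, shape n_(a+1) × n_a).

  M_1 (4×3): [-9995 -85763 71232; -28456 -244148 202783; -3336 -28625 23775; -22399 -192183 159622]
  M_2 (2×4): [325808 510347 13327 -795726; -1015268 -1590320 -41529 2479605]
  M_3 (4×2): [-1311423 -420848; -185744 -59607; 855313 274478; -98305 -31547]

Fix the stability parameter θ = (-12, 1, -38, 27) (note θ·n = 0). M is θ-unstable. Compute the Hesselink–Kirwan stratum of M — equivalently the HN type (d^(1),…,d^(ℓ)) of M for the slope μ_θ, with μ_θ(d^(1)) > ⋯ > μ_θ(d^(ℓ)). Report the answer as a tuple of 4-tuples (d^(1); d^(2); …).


Barcode: M ≅ I[1,2], I[1,4]^2, I[2,2], I[4,4]^2. HN layers by μ_θ (4 steps, strictly decreasing):
  μ^(1)=27; μ^(2)=1; μ^(3)=-12; μ^(4)=-49/3

((0, 0, 0, 4); (0, 2, 0, 0); (1, 0, 0, 0); (2, 2, 2, 0))


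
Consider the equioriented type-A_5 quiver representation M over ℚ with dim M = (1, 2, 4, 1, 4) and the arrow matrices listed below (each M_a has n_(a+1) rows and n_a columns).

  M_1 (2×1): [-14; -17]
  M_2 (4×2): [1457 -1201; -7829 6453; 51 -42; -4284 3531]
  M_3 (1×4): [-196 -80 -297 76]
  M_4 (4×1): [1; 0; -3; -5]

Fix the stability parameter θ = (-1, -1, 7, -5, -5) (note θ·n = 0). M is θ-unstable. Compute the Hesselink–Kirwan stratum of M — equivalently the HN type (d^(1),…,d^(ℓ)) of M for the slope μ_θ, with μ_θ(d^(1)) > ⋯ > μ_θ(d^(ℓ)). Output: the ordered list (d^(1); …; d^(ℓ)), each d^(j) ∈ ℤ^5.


Interval decomposition of M: I[1,3], I[2,5], I[3,3]^2, I[5,5]^3.
HN type (ℓ=3): μ^(1)=7; μ^(2)=-1; μ^(3)=-5

((0, 0, 3, 0, 0); (1, 2, 1, 1, 1); (0, 0, 0, 0, 3))


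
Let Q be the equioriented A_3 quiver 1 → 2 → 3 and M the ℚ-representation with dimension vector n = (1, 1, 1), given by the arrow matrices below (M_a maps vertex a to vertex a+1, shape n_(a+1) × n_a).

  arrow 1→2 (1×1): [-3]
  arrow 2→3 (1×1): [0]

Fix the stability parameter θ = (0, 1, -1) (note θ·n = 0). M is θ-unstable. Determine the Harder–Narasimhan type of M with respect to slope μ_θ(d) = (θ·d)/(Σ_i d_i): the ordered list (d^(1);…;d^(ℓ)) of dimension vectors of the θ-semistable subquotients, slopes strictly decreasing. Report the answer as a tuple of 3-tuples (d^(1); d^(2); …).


Barcode: M ≅ I[1,2], I[3,3]. HN layers by μ_θ (3 steps, strictly decreasing):
  μ^(1)=1; μ^(2)=0; μ^(3)=-1

((0, 1, 0); (1, 0, 0); (0, 0, 1))


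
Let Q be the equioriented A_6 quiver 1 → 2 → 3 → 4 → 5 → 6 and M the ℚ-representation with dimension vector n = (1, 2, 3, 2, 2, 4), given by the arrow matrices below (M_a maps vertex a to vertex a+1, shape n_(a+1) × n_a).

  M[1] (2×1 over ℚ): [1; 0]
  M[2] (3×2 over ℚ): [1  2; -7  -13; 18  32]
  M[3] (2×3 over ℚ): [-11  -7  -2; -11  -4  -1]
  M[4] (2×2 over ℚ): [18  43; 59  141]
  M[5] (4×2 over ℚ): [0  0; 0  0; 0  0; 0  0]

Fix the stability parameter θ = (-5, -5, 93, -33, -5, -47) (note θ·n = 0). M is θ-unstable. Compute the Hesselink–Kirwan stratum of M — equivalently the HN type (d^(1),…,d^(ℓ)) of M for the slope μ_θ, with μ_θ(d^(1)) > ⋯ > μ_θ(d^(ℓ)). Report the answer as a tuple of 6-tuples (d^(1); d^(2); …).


Interval decomposition of M: I[1,5], I[2,5], I[3,3], I[6,6]^4.
HN type (ℓ=4): μ^(1)=93; μ^(2)=55/3; μ^(3)=-5; μ^(4)=-47

((0, 0, 1, 0, 0, 0); (0, 0, 2, 2, 2, 0); (1, 2, 0, 0, 0, 0); (0, 0, 0, 0, 0, 4))


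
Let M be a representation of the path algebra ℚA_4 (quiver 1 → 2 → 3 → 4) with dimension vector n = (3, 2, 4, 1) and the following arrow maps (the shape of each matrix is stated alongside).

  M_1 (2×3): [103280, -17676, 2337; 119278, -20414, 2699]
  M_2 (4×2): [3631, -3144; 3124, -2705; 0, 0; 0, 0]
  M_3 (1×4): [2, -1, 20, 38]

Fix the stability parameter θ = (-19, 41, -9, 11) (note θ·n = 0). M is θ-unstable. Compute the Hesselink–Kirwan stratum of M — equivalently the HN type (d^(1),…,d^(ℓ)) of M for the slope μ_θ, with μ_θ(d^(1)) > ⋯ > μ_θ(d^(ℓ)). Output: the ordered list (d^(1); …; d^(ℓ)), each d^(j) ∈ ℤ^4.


Interval decomposition of M: I[1,1], I[1,3], I[1,4], I[3,3]^2.
HN type (ℓ=4): μ^(1)=16; μ^(2)=43/3; μ^(3)=-9; μ^(4)=-19

((0, 1, 1, 0); (0, 1, 1, 1); (0, 0, 2, 0); (3, 0, 0, 0))


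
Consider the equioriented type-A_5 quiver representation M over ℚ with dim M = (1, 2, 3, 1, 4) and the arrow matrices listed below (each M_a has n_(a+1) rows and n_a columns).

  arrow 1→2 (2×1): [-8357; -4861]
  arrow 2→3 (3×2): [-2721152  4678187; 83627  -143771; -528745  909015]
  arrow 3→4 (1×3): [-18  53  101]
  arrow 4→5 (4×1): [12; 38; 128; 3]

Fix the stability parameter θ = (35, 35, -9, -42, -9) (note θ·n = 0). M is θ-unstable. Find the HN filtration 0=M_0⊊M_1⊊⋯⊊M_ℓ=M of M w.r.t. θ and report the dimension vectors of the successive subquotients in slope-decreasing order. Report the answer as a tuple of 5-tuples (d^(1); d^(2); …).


Via rank(M_{q-1}∘⋯∘M_p): M ≅ I[1,3], I[2,5], I[3,3], I[5,5]^3.
μ_θ-semistable layers: μ^(1)=61/3; μ^(2)=-25/4; μ^(3)=-9

((1, 1, 1, 0, 0); (0, 1, 1, 1, 1); (0, 0, 1, 0, 3))


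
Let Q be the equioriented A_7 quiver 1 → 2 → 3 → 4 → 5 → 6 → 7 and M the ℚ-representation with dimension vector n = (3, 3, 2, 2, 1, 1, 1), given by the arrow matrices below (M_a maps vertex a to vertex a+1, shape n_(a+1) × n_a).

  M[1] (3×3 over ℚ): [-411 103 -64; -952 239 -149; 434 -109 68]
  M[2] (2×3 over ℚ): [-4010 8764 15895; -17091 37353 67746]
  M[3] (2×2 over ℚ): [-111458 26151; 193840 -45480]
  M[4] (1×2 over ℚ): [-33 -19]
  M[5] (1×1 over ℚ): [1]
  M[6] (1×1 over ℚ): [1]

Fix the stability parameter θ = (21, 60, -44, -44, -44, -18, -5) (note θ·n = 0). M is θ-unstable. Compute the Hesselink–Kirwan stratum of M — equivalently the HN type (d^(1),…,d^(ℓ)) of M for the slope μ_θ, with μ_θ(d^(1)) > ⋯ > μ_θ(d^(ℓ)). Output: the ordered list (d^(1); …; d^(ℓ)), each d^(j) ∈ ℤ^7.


Interval decomposition of M: I[1,2], I[1,3], I[1,7], I[4,4].
HN type (ℓ=6): μ^(1)=60; μ^(2)=21; μ^(3)=37/3; μ^(4)=-5; μ^(5)=-23/2; μ^(6)=-44

((0, 1, 0, 0, 0, 0, 0); (1, 0, 0, 0, 0, 0, 0); (1, 1, 1, 0, 0, 0, 0); (0, 0, 0, 0, 0, 0, 1); (1, 1, 1, 1, 1, 1, 0); (0, 0, 0, 1, 0, 0, 0))


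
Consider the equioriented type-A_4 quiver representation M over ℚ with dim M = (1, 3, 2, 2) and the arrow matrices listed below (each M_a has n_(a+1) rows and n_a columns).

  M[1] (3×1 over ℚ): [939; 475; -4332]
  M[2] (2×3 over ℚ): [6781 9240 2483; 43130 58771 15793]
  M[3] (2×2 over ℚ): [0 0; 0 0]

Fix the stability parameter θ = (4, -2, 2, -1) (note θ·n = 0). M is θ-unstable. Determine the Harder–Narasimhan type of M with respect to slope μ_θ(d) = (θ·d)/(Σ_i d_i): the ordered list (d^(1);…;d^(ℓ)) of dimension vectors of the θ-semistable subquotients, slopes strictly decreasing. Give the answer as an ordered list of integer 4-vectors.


Interval decomposition of M: I[1,3], I[2,2], I[2,3], I[4,4]^2.
HN type (ℓ=4): μ^(1)=2; μ^(2)=1; μ^(3)=-1; μ^(4)=-2

((0, 0, 2, 0); (1, 1, 0, 0); (0, 0, 0, 2); (0, 2, 0, 0))


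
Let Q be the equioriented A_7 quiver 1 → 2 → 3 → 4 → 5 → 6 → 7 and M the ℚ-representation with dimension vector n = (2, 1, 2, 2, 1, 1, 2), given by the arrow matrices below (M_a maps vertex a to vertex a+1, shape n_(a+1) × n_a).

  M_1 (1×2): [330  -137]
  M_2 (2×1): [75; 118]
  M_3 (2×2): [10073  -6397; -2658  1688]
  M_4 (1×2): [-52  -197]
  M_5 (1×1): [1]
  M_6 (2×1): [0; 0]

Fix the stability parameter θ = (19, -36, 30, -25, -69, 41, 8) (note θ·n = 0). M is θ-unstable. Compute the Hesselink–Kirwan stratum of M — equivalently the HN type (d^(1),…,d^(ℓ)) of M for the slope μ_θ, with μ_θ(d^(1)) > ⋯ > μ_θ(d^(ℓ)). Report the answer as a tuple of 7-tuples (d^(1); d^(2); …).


Via rank(M_{q-1}∘⋯∘M_p): M ≅ I[1,1], I[1,6], I[3,4], I[7,7]^2.
μ_θ-semistable layers: μ^(1)=41; μ^(2)=19; μ^(3)=8; μ^(4)=5/2; μ^(5)=-81/5

((0, 0, 0, 0, 0, 1, 0); (1, 0, 0, 0, 0, 0, 0); (0, 0, 0, 0, 0, 0, 2); (0, 0, 1, 1, 0, 0, 0); (1, 1, 1, 1, 1, 0, 0))


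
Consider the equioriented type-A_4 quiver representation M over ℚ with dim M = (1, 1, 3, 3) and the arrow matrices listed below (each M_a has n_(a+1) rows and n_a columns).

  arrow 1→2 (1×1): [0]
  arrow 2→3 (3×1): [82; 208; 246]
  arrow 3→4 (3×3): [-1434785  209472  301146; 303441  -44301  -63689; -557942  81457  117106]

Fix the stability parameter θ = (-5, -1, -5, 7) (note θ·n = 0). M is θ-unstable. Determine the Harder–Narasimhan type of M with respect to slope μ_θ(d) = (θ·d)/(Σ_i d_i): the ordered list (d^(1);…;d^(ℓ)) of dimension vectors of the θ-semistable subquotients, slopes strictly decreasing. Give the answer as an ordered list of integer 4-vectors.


Via rank(M_{q-1}∘⋯∘M_p): M ≅ I[1,1], I[2,4], I[3,4]^2.
μ_θ-semistable layers: μ^(1)=7; μ^(2)=-3; μ^(3)=-5

((0, 0, 0, 3); (0, 1, 1, 0); (1, 0, 2, 0))


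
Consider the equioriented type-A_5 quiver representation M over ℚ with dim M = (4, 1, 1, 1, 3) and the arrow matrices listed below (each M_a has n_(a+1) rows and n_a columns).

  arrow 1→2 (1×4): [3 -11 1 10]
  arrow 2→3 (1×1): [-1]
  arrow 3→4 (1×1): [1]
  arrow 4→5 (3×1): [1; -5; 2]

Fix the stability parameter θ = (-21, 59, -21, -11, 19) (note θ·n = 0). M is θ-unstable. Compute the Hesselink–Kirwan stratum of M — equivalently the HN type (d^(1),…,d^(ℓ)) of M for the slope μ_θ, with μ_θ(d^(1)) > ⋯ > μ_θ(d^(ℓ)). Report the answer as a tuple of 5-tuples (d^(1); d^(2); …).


Via rank(M_{q-1}∘⋯∘M_p): M ≅ I[1,1]^3, I[1,5], I[5,5]^2.
μ_θ-semistable layers: μ^(1)=19; μ^(2)=9; μ^(3)=-21

((0, 0, 0, 0, 3); (0, 1, 1, 1, 0); (4, 0, 0, 0, 0))


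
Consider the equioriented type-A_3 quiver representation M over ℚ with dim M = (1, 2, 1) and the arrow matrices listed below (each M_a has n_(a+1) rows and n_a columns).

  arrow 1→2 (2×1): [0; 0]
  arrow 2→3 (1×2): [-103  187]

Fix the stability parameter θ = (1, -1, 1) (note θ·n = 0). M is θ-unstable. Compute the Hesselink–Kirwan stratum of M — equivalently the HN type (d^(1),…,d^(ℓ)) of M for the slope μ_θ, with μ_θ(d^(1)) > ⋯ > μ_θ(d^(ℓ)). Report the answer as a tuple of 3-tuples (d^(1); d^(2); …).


Barcode: M ≅ I[1,1], I[2,2], I[2,3]. HN layers by μ_θ (2 steps, strictly decreasing):
  μ^(1)=1; μ^(2)=-1

((1, 0, 1); (0, 2, 0))


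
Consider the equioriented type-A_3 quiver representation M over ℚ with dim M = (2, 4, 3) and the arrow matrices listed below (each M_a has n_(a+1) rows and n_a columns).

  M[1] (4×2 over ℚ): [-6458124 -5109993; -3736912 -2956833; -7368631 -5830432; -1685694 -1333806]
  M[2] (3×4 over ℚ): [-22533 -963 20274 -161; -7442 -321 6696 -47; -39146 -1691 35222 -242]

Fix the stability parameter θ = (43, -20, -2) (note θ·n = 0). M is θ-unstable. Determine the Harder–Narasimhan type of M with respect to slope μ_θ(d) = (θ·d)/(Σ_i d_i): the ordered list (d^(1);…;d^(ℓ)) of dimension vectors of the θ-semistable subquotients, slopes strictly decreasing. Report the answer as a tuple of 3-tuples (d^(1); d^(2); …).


Via rank(M_{q-1}∘⋯∘M_p): M ≅ I[1,2], I[1,3], I[2,3]^2.
μ_θ-semistable layers: μ^(1)=23/2; μ^(2)=7; μ^(3)=-2; μ^(4)=-20

((1, 1, 0); (1, 1, 1); (0, 0, 2); (0, 2, 0))


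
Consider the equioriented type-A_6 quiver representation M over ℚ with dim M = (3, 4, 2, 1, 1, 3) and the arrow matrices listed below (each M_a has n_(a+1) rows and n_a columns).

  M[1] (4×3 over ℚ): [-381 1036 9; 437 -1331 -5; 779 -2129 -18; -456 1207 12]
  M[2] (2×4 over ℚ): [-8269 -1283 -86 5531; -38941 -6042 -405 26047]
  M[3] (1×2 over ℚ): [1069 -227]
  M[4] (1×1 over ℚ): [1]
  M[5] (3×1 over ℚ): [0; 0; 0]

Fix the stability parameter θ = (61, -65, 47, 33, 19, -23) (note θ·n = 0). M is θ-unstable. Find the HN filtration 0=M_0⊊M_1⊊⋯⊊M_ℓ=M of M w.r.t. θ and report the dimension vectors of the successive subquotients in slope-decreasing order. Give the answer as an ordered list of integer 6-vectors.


Via rank(M_{q-1}∘⋯∘M_p): M ≅ I[1,2]^2, I[1,5], I[2,3], I[6,6]^3.
μ_θ-semistable layers: μ^(1)=47; μ^(2)=33; μ^(3)=-2; μ^(4)=-23; μ^(5)=-65

((0, 0, 1, 0, 0, 0); (0, 0, 1, 1, 1, 0); (3, 3, 0, 0, 0, 0); (0, 0, 0, 0, 0, 3); (0, 1, 0, 0, 0, 0))


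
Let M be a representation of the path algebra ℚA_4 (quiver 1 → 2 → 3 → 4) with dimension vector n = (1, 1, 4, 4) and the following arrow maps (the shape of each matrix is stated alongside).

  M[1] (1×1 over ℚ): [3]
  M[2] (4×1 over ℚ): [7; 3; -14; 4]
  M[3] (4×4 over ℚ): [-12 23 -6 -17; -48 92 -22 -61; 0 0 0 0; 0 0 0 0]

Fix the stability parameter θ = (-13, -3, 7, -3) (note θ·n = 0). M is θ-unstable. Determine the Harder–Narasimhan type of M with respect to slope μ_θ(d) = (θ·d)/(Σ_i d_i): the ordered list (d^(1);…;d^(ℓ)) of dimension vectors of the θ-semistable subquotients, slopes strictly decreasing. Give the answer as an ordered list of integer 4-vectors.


Barcode: M ≅ I[1,4], I[3,3]^2, I[3,4], I[4,4]^2. HN layers by μ_θ (4 steps, strictly decreasing):
  μ^(1)=7; μ^(2)=2; μ^(3)=-3; μ^(4)=-13

((0, 0, 2, 0); (0, 0, 2, 2); (0, 1, 0, 2); (1, 0, 0, 0))


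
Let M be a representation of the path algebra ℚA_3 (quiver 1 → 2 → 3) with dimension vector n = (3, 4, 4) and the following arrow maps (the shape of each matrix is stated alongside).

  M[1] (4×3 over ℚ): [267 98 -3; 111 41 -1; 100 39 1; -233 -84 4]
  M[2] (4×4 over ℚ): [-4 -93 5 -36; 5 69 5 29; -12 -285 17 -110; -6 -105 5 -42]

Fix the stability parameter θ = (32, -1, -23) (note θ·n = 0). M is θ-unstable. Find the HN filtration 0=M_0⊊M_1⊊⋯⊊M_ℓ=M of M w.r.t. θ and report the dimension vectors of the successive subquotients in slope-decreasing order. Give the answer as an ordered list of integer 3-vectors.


Barcode: M ≅ I[1,2], I[1,3]^2, I[2,3], I[3,3]. HN layers by μ_θ (4 steps, strictly decreasing):
  μ^(1)=31/2; μ^(2)=8/3; μ^(3)=-12; μ^(4)=-23

((1, 1, 0); (2, 2, 2); (0, 1, 1); (0, 0, 1))


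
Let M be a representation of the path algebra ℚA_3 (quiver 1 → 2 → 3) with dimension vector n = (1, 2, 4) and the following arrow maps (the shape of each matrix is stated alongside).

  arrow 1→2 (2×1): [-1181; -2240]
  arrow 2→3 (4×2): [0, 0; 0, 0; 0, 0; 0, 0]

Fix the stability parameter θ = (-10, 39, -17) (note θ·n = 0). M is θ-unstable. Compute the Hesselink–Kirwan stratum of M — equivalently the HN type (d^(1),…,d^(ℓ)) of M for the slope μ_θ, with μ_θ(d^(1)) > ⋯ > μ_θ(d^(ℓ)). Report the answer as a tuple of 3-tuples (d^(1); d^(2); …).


Interval decomposition of M: I[1,2], I[2,2], I[3,3]^4.
HN type (ℓ=3): μ^(1)=39; μ^(2)=-10; μ^(3)=-17

((0, 2, 0); (1, 0, 0); (0, 0, 4))


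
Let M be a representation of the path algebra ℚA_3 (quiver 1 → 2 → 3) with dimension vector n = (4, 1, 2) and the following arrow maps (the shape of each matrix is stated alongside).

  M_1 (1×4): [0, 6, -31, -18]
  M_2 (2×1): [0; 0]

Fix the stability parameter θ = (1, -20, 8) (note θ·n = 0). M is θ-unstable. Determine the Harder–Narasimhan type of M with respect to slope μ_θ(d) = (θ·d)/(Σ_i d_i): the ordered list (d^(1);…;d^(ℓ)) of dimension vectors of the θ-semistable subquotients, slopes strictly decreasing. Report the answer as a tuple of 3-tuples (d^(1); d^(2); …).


Via rank(M_{q-1}∘⋯∘M_p): M ≅ I[1,1]^3, I[1,2], I[3,3]^2.
μ_θ-semistable layers: μ^(1)=8; μ^(2)=1; μ^(3)=-19/2

((0, 0, 2); (3, 0, 0); (1, 1, 0))


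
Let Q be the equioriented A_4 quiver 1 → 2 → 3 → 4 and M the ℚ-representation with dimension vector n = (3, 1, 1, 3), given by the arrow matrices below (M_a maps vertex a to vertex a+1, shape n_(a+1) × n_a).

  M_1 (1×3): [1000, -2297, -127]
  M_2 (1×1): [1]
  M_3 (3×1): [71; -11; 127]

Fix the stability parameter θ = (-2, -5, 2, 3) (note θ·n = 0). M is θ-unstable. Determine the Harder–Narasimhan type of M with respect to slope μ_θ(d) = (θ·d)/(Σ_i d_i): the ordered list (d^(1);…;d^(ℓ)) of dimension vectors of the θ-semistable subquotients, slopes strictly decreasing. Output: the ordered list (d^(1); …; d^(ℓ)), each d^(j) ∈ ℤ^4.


Barcode: M ≅ I[1,1]^2, I[1,4], I[4,4]^2. HN layers by μ_θ (4 steps, strictly decreasing):
  μ^(1)=3; μ^(2)=2; μ^(3)=-2; μ^(4)=-7/2

((0, 0, 0, 3); (0, 0, 1, 0); (2, 0, 0, 0); (1, 1, 0, 0))


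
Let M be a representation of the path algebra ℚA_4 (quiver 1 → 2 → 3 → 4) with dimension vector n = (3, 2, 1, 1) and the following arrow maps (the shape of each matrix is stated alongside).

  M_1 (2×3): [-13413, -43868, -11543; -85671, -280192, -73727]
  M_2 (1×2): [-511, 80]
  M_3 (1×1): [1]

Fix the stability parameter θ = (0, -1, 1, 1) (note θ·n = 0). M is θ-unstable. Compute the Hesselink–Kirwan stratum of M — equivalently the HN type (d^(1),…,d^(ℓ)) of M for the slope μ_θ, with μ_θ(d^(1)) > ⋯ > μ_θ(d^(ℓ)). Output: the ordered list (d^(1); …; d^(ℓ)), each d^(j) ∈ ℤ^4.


Barcode: M ≅ I[1,1], I[1,2], I[1,4]. HN layers by μ_θ (3 steps, strictly decreasing):
  μ^(1)=1; μ^(2)=0; μ^(3)=-1/2

((0, 0, 1, 1); (1, 0, 0, 0); (2, 2, 0, 0))


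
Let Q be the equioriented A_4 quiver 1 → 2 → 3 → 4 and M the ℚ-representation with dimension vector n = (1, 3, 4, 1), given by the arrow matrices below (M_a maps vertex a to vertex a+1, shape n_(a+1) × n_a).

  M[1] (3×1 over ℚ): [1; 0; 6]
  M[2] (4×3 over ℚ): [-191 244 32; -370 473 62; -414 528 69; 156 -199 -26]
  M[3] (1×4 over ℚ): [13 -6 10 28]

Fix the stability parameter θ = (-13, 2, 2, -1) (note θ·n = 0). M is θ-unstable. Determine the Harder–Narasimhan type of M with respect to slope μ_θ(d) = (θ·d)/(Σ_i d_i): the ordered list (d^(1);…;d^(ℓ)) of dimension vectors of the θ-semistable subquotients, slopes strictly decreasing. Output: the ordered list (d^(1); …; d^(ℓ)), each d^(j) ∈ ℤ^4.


Barcode: M ≅ I[1,4], I[2,3]^2, I[3,3]. HN layers by μ_θ (3 steps, strictly decreasing):
  μ^(1)=2; μ^(2)=1; μ^(3)=-13

((0, 2, 3, 0); (0, 1, 1, 1); (1, 0, 0, 0))


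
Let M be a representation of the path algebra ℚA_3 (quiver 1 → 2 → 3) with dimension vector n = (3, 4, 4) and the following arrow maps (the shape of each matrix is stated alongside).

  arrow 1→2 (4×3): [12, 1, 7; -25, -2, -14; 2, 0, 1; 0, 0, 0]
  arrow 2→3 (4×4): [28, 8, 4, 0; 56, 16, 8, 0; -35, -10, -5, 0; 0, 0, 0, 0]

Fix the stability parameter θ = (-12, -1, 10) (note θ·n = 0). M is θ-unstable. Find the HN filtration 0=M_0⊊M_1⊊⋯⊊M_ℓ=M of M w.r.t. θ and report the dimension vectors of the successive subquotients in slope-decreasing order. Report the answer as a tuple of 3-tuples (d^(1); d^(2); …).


Barcode: M ≅ I[1,2]^2, I[1,3], I[2,2], I[3,3]^3. HN layers by μ_θ (3 steps, strictly decreasing):
  μ^(1)=10; μ^(2)=-1; μ^(3)=-12

((0, 0, 4); (0, 4, 0); (3, 0, 0))


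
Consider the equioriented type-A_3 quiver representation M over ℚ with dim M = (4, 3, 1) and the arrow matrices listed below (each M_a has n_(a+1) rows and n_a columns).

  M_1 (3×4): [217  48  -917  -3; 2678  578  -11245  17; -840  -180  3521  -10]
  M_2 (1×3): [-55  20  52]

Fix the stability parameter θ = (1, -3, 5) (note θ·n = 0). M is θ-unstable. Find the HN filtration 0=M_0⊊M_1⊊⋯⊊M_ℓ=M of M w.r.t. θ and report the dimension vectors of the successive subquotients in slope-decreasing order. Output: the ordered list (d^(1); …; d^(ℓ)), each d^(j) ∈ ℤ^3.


Barcode: M ≅ I[1,1], I[1,2]^2, I[1,3]. HN layers by μ_θ (3 steps, strictly decreasing):
  μ^(1)=5; μ^(2)=1; μ^(3)=-1

((0, 0, 1); (1, 0, 0); (3, 3, 0))
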